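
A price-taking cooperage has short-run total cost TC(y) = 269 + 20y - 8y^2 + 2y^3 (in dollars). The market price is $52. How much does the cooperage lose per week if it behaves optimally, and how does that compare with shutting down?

Profit = -$141 at y = 4

AVC = 20 - 8y + 2y^2; min AVC = $12 at y = 2. Since P = $52 ≥ min AVC, the firm produces.
MC = 20 - 16y + 6y^2. Setting P = MC and taking the root on the rising branch gives y* = 4.
TR = 52·4 = 208. TC = 269 + 80 = 349. Profit = 208 − 349 = -$141.
That loss of $141 beats the $269 the firm would lose by shutting down; producing recovers $128 of fixed cost.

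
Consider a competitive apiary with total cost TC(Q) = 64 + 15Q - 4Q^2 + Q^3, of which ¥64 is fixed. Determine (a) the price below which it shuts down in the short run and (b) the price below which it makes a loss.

Shutdown price = min AVC. AVC = 15 - 4Q + Q^2, with vertex at Q = 2 and minimum ¥11.
ATC = 64/Q + 15 - 4Q + Q^2. Setting dATC/dQ = −64/Q^2 − 4 + 2Q = 0 gives Q = 4 (since 2·4^3 − 4·4^2 = 64).
min ATC = 64/4 + 15 − 4·4 + 4^2 = ¥31. That is the break-even price.
For ¥11 ≤ P < ¥31 the firm produces at a loss; below ¥11 it shuts down.

Shutdown price = ¥11; break-even price = ¥31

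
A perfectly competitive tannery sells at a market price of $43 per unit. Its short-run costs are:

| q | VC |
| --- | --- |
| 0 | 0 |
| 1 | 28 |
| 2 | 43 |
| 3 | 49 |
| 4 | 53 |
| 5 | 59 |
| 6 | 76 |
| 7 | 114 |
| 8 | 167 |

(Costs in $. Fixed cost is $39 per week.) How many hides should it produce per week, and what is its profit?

q = 7; profit = $148

Profit at each row (π = 43q − TC): q=0: -39; q=1: -24; q=2: 4; q=3: 41; q=4: 80; q=5: 117; q=6: 143; q=7: 148; q=8: 138.
Profit is maximized at q = 7. AVC there is 114/7 = $16.29 ≤ P, so producing beats shutting down (which would give -$39).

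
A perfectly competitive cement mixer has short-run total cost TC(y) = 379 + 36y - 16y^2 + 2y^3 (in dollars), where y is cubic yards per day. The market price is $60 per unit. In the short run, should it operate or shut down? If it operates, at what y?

From TC, MC = TC'(y) = 36 - 32y + 6y^2 and AVC = VC/y = 36 - 16y + 2y^2.
AVC hits its minimum where MC = AVC, at y = 4, giving min AVC = 36 - 16·4 + 2·4^2 = $4.
Since P = $60 ≥ min AVC = $4, price covers variable cost and the firm should produce.
P = MC gives -24 - 32y + 6y^2 = 0, with roots -2/3 and 6. Take the larger (rising MC): y* = 6.
Check: AVC at y = 6 is $12 ≤ P, so revenue covers variable cost.
Profit = P·y − TC = 60·6 − 451 = -$91, a loss, but smaller than the $379 fixed cost the firm would lose by shutting down.

Produce at y = 6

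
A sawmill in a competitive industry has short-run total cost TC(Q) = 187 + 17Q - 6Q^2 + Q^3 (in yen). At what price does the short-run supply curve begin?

¥8 per unit

Short-run supply begins at min AVC. From VC = 17Q - 6Q^2 + Q^3, AVC = 17 - 6Q + Q^2.
At the minimum of AVC, MC = AVC. MC = 17 - 12Q + 3Q^2; setting MC = AVC gives 2Q^2 - 6Q = 0, so Q = 3. min AVC = 8.
The firm shuts down for any P below ¥8.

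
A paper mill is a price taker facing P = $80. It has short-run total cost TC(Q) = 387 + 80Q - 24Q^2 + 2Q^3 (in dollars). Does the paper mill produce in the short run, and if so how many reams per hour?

Strip out fixed cost: VC = 80Q - 24Q^2 + 2Q^3. Then AVC = 80 - 24Q + 2Q^2 and MC = 80 - 48Q + 6Q^2.
The AVC parabola has its vertex at Q = 24/4 = 6, where AVC = 80 - 24·6 + 2·6^2 = $8.
Since P = $80 ≥ min AVC = $8, price covers variable cost and the firm should produce.
P = MC gives -48Q + 6Q^2 = 0, with roots 0 and 8. Take the larger (rising MC): Q* = 8.
Check: AVC at Q = 8 is $16 ≤ P, so revenue covers variable cost.
Profit = P·Q − TC = 80·8 − 515 = $125.

Produce at Q = 8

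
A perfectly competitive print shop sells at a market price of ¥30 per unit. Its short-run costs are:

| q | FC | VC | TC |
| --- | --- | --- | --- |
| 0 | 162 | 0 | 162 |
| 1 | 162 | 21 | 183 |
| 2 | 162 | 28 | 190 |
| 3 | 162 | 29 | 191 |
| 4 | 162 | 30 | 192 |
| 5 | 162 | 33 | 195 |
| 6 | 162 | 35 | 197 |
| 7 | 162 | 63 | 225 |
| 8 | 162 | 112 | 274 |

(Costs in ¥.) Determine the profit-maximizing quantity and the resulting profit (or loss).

Tabulate TR − TC: q=0: -162; q=1: -153; q=2: -130; q=3: -101; q=4: -72; q=5: -45; q=6: -17; q=7: -15; q=8: -34.
Profit is maximized at q = 7. AVC there is 63/7 = ¥9 ≤ P, so producing beats shutting down (which would give -¥162).

q = 7; profit = -¥15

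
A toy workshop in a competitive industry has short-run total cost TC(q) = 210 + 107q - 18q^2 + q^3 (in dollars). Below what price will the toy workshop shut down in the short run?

$26 per unit

The shutdown price is the minimum of AVC. VC = 107q - 18q^2 + q^3, so AVC = 107 - 18q + q^2.
At the minimum of AVC, MC = AVC. MC = 107 - 36q + 3q^2; setting MC = AVC gives 2q^2 - 18q = 0, so q = 9. min AVC = 26.
So the shutdown price is $26.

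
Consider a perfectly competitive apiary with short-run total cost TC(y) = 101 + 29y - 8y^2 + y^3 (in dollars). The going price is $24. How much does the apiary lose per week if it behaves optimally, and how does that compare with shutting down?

AVC = 29 - 8y + y^2 has its minimum $13 at y = 4; price $24 clears that bar, so the firm operates.
With MC = 29 - 16y + 3y^2, P = MC on the upward-sloping part at y* = 5.
TR = 24·5 = 120. TC = 101 + 70 = 171. Profit = 120 − 171 = -$51.
Shutting down would mean losing the fixed cost of $101, so operating at a loss of $51 is better by $50.

Profit = -$51 at y = 5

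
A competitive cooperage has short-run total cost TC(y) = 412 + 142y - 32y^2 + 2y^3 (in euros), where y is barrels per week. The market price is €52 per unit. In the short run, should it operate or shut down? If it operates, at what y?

Produce at y = 9

Variable cost is VC = 142y - 32y^2 + 2y^3, so AVC = VC/y = 142 - 32y + 2y^2 and MC = dTC/dy = 142 - 64y + 6y^2.
The AVC parabola has its vertex at y = 32/4 = 8, where AVC = 142 - 32·8 + 2·8^2 = €14.
Since P = €52 ≥ min AVC = €14, price covers variable cost and the firm should produce.
Set P = MC: 52 = 142 - 64y + 6y^2 → 90 - 64y + 6y^2 = 0. The roots are y = 5/3 and y = 9; the profit-maximizing output is on the rising part of MC, so y* = 9.
Check: AVC at y = 9 is €16 ≤ P, so revenue covers variable cost.
Profit = P·y − TC = 52·9 − 556 = -€88, a loss, but smaller than the €412 fixed cost the firm would lose by shutting down.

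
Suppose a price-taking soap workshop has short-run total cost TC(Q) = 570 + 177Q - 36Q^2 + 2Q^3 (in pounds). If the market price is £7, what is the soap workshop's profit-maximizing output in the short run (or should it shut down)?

From TC, MC = TC'(Q) = 177 - 72Q + 6Q^2 and AVC = VC/Q = 177 - 36Q + 2Q^2.
AVC is minimized where dAVC/dQ = -36 + 4Q = 0, at Q = 9; min AVC = 177 - 36·9 + 2·9^2 = £15.
P = £7 lies below min AVC = £15; no output level covers variable cost.
Shutting down limits the loss to fixed cost, £570.

Shut down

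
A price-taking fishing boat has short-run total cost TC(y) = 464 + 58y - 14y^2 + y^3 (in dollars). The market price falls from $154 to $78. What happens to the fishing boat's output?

Output falls from 12 to 10

AVC = 58 - 14y + y^2, minimized at y = 7 where min AVC = $9. MC = 58 - 28y + 3y^2.
With P = $154 above the shutdown price, P = MC gives y = 12.
At P = $78 ≥ min AVC, set P = MC: y = 10. The firm stays open but cuts output.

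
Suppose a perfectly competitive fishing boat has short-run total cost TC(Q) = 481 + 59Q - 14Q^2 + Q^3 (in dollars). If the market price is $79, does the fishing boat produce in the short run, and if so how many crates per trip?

Produce at Q = 10

From TC, MC = TC'(Q) = 59 - 28Q + 3Q^2 and AVC = VC/Q = 59 - 14Q + Q^2.
The AVC parabola has its vertex at Q = 14/2 = 7, where AVC = 59 - 14·7 + 7^2 = $10.
P = $79 exceeds min AVC = $10, so the firm stays open.
Solving P = MC: -20 - 28Q + 3Q^2 = 0 ⇒ Q = -2/3 or 10. On the upward-sloping branch, Q* = 10.
Check: AVC at Q = 10 is $19 ≤ P, so revenue covers variable cost.
Profit = P·Q − TC = 79·10 − 671 = $119.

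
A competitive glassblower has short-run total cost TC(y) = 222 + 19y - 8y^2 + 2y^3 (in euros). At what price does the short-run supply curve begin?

The shutdown price is the minimum of AVC. VC = 19y - 8y^2 + 2y^3, so AVC = 19 - 8y + 2y^2.
dAVC/dy = -8 + 4y = 0 gives y = 2. min AVC = 19 - 8·2 + 2·2^2 = 11.
The firm shuts down for any P below €11.

€11 per unit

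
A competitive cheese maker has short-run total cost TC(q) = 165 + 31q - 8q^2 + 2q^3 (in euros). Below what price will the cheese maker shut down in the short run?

€23 per unit

The firm shuts down when price falls below the minimum of average variable cost. AVC = VC/q = 31 - 8q + 2q^2.
At the minimum of AVC, MC = AVC. MC = 31 - 16q + 6q^2; setting MC = AVC gives 4q^2 - 8q = 0, so q = 2. min AVC = 23.
The firm shuts down for any P below €23.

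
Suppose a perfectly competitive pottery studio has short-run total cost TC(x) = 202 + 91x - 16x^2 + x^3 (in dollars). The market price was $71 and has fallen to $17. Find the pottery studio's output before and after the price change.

Output falls from 10 to 0 (the firm shuts down)

AVC = 91 - 16x + x^2, minimized at x = 8 where min AVC = $27. MC = 91 - 32x + 3x^2.
With P = $71 above the shutdown price, P = MC gives x = 10.
At P = $17 < min AVC = $27, price no longer covers variable cost at any output, so the firm shuts down: x = 0.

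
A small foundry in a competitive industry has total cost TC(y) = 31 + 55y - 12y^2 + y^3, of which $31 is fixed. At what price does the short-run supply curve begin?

$19 per unit

The firm shuts down when price falls below the minimum of average variable cost. AVC = VC/y = 55 - 12y + y^2.
dAVC/dy = -12 + 2y = 0 gives y = 6. min AVC = 55 - 12·6 + 6^2 = 19.
So the shutdown price is $19.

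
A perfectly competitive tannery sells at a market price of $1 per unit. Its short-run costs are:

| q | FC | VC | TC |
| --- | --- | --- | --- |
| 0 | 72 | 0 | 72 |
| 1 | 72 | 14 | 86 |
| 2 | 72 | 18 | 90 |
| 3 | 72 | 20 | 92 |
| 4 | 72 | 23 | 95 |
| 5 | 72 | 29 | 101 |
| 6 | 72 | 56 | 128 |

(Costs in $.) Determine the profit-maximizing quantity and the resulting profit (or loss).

q = 0 (shut down); profit = -$72

Tabulate TR − TC: q=0: -72; q=1: -85; q=2: -88; q=3: -89; q=4: -91; q=5: -96; q=6: -122.
Profit is highest at q = 0. Equivalently, the lowest AVC in the table is 23/4 ≈ $5.75 at q = 4, and P = $1 falls below it — price never covers variable cost, so the firm shuts down and loses only its fixed cost.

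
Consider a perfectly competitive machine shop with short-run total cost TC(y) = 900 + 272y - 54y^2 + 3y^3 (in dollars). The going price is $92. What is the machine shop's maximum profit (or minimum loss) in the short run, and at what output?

Profit = -$300 at y = 10

AVC = 272 - 54y + 3y^2; min AVC = $29 at y = 9. Since P = $92 ≥ min AVC, the firm produces.
With MC = 272 - 108y + 9y^2, P = MC on the upward-sloping part at y* = 10.
TR = 92·10 = 920. TC = 900 + 320 = 1220. Profit = 920 − 1220 = -$300.
That loss of $300 beats the $900 the firm would lose by shutting down; producing recovers $600 of fixed cost.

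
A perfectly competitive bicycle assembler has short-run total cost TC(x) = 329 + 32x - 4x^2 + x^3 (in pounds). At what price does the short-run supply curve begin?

£28 per unit

The shutdown price is the minimum of AVC. VC = 32x - 4x^2 + x^3, so AVC = 32 - 4x + x^2.
At the minimum of AVC, MC = AVC. MC = 32 - 8x + 3x^2; setting MC = AVC gives 2x^2 - 4x = 0, so x = 2. min AVC = 28.
The firm shuts down for any P below £28.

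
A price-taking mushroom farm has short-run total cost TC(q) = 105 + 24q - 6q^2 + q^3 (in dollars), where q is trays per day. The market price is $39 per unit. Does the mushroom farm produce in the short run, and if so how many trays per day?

Produce at q = 5

From TC, MC = TC'(q) = 24 - 12q + 3q^2 and AVC = VC/q = 24 - 6q + q^2.
AVC is minimized where dAVC/dq = -6 + 2q = 0, at q = 3; min AVC = 24 - 6·3 + 3^2 = $15.
Because $39 ≥ $15, revenue can cover variable cost; the firm operates.
Solving P = MC: -15 - 12q + 3q^2 = 0 ⇒ q = -1 or 5. On the upward-sloping branch, q* = 5.
Check: AVC at q = 5 is $19 ≤ P, so revenue covers variable cost.
Profit = P·q − TC = 39·5 − 200 = -$5, a loss, but smaller than the $105 fixed cost the firm would lose by shutting down.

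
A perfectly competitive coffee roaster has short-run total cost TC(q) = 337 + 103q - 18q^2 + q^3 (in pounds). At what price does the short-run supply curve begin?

£22 per unit

The firm shuts down when price falls below the minimum of average variable cost. AVC = VC/q = 103 - 18q + q^2.
At the minimum of AVC, MC = AVC. MC = 103 - 36q + 3q^2; setting MC = AVC gives 2q^2 - 18q = 0, so q = 9. min AVC = 22.
For P < £22 the firm produces nothing.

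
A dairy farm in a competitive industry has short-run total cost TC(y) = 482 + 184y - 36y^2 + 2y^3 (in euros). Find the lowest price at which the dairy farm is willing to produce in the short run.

Short-run supply begins at min AVC. From VC = 184y - 36y^2 + 2y^3, AVC = 184 - 36y + 2y^2.
At the minimum of AVC, MC = AVC. MC = 184 - 72y + 6y^2; setting MC = AVC gives 4y^2 - 36y = 0, so y = 9. min AVC = 22.
For P < €22 the firm produces nothing.

€22 per unit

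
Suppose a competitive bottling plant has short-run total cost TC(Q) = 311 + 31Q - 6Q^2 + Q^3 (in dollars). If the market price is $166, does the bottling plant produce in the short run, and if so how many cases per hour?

Produce at Q = 9

Variable cost is VC = 31Q - 6Q^2 + Q^3, so AVC = VC/Q = 31 - 6Q + Q^2 and MC = dTC/dQ = 31 - 12Q + 3Q^2.
AVC is minimized where dAVC/dQ = -6 + 2Q = 0, at Q = 3; min AVC = 31 - 6·3 + 3^2 = $22.
Since P = $166 ≥ min AVC = $22, price covers variable cost and the firm should produce.
Solving P = MC: -135 - 12Q + 3Q^2 = 0 ⇒ Q = -5 or 9. On the upward-sloping branch, Q* = 9.
Check: AVC at Q = 9 is $58 ≤ P, so revenue covers variable cost.
Profit = P·Q − TC = 166·9 − 833 = $661.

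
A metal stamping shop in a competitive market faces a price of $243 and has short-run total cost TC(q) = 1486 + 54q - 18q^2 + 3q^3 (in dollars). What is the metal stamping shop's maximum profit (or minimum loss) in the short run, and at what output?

Profit = -$310 at q = 7

AVC = 54 - 18q + 3q^2 has its minimum $27 at q = 3; price $243 clears that bar, so the firm operates.
With MC = 54 - 36q + 9q^2, P = MC on the upward-sloping part at q* = 7.
TR = 243·7 = 1701. TC = 1486 + 525 = 2011. Profit = 1701 − 2011 = -$310.
Shutting down would mean losing the fixed cost of $1486, so operating at a loss of $310 is better by $1176.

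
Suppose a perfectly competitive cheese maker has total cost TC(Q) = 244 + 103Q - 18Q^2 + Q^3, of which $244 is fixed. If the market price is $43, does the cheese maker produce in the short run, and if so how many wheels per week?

Variable cost is VC = 103Q - 18Q^2 + Q^3, so AVC = VC/Q = 103 - 18Q + Q^2 and MC = dTC/dQ = 103 - 36Q + 3Q^2.
AVC hits its minimum where MC = AVC, at Q = 9, giving min AVC = 103 - 18·9 + 9^2 = $22.
P = $43 exceeds min AVC = $22, so the firm stays open.
Set P = MC: 43 = 103 - 36Q + 3Q^2 → 60 - 36Q + 3Q^2 = 0. The roots are Q = 2 and Q = 10; the profit-maximizing output is on the rising part of MC, so Q* = 10.
Check: AVC at Q = 10 is $23 ≤ P, so revenue covers variable cost.
Profit = P·Q − TC = 43·10 − 474 = -$44, a loss, but smaller than the $244 fixed cost the firm would lose by shutting down.

Produce at Q = 10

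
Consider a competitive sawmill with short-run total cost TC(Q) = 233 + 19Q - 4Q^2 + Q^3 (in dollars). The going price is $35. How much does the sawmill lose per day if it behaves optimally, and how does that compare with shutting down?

AVC = 19 - 4Q + Q^2; min AVC = $15 at Q = 2. Since P = $35 ≥ min AVC, the firm produces.
With MC = 19 - 8Q + 3Q^2, P = MC on the upward-sloping part at Q* = 4.
TR = 35·4 = 140. TC = 233 + 76 = 309. Profit = 140 − 309 = -$169.
By producing, the firm covers all variable cost plus $64 of fixed cost; shutting down would lose the full $233.

Profit = -$169 at Q = 4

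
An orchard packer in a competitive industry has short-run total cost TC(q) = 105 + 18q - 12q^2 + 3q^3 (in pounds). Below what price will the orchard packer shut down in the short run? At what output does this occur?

The firm shuts down when price falls below the minimum of average variable cost. AVC = VC/q = 18 - 12q + 3q^2.
dAVC/dq = -12 + 6q = 0 gives q = 2. min AVC = 18 - 12·2 + 3·2^2 = 6.
The firm shuts down for any P below £6.

£6 per unit, at q = 2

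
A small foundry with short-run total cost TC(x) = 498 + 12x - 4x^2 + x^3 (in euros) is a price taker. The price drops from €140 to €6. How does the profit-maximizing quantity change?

Output falls from 8 to 0 (the firm shuts down)

MC = 12 - 8x + 3x^2; the shutdown threshold is min AVC = €8 (at x = 2).
At P = €140 ≥ min AVC, set P = MC on the rising branch: x = 8.
At P = €6 < min AVC = €8, price no longer covers variable cost at any output, so the firm shuts down: x = 0.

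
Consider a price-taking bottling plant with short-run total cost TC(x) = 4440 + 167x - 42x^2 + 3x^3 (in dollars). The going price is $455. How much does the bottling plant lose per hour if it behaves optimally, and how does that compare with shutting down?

AVC = 167 - 42x + 3x^2 has its minimum $20 at x = 7; price $455 clears that bar, so the firm operates.
MC = 167 - 84x + 9x^2. Setting P = MC and taking the root on the rising branch gives x* = 12.
TR = 455·12 = 5460. TC = 4440 + 1140 = 5580. Profit = 5460 − 5580 = -$120.
That loss of $120 beats the $4440 the firm would lose by shutting down; producing recovers $4320 of fixed cost.

Profit = -$120 at x = 12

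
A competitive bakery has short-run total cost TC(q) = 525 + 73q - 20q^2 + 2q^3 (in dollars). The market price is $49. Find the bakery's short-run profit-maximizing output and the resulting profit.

Profit = -$381 at q = 6

AVC = 73 - 20q + 2q^2 has its minimum $23 at q = 5; price $49 clears that bar, so the firm operates.
With MC = 73 - 40q + 6q^2, P = MC on the upward-sloping part at q* = 6.
TR = 49·6 = 294. TC = 525 + 150 = 675. Profit = 294 − 675 = -$381.
Shutting down would mean losing the fixed cost of $525, so operating at a loss of $381 is better by $144.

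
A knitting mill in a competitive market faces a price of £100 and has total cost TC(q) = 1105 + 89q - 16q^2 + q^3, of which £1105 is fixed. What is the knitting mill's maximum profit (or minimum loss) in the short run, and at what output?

Profit = -£379 at q = 11

AVC = 89 - 16q + q^2 has its minimum £25 at q = 8; price £100 clears that bar, so the firm operates.
With MC = 89 - 32q + 3q^2, P = MC on the upward-sloping part at q* = 11.
TR = 100·11 = 1100. TC = 1105 + 374 = 1479. Profit = 1100 − 1479 = -£379.
Shutting down would mean losing the fixed cost of £1105, so operating at a loss of £379 is better by £726.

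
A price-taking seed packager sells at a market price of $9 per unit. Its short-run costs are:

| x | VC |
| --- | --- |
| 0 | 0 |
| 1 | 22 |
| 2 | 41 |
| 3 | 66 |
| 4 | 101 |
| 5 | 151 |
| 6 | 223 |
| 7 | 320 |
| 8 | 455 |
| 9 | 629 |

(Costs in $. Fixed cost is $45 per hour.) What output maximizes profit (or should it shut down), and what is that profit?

x = 0 (shut down); profit = -$45

Profit at each row (π = 9x − TC): x=0: -45; x=1: -58; x=2: -68; x=3: -84; x=4: -110; x=5: -151; x=6: -214; x=7: -302; x=8: -428; x=9: -593.
Profit is highest at x = 0. Equivalently, the lowest AVC in the table is 41/2 ≈ $20.50 at x = 2, and P = $9 falls below it — price never covers variable cost, so the firm shuts down and loses only its fixed cost.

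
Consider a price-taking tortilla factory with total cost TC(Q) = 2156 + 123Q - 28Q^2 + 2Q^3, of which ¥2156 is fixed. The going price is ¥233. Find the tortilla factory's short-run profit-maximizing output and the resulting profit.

AVC = 123 - 28Q + 2Q^2; min AVC = ¥25 at Q = 7. Since P = ¥233 ≥ min AVC, the firm produces.
With MC = 123 - 56Q + 6Q^2, P = MC on the upward-sloping part at Q* = 11.
TR = 233·11 = 2563. TC = 2156 + 627 = 2783. Profit = 2563 − 2783 = -¥220.
By producing, the firm covers all variable cost plus ¥1936 of fixed cost; shutting down would lose the full ¥2156.

Profit = -¥220 at Q = 11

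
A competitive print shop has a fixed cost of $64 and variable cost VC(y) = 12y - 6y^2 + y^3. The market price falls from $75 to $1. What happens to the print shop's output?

Output falls from 7 to 0 (the firm shuts down)

AVC = 12 - 6y + y^2, minimized at y = 3 where min AVC = $3. MC = 12 - 12y + 3y^2.
With P = $75 above the shutdown price, P = MC gives y = 7.
At P = $1 < min AVC = $3, price no longer covers variable cost at any output, so the firm shuts down: y = 0.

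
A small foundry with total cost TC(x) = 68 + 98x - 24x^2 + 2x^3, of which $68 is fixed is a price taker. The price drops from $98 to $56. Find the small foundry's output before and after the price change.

Output falls from 8 to 7

AVC = 98 - 24x + 2x^2, minimized at x = 6 where min AVC = $26. MC = 98 - 48x + 6x^2.
At P = $98 ≥ min AVC, set P = MC on the rising branch: x = 8.
At P = $56 ≥ min AVC, set P = MC: x = 7. The firm stays open but cuts output.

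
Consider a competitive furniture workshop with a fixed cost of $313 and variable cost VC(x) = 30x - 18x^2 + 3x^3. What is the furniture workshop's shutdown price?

The shutdown price is the minimum of AVC. VC = 30x - 18x^2 + 3x^3, so AVC = 30 - 18x + 3x^2.
dAVC/dx = -18 + 6x = 0 gives x = 3. min AVC = 30 - 18·3 + 3·3^2 = 3.
The firm shuts down for any P below $3.

$3 per unit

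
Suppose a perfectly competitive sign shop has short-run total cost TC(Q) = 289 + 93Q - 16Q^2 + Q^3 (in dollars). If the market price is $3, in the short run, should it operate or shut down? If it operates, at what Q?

From TC, MC = TC'(Q) = 93 - 32Q + 3Q^2 and AVC = VC/Q = 93 - 16Q + Q^2.
The AVC parabola has its vertex at Q = 16/2 = 8, where AVC = 93 - 16·8 + 8^2 = $29.
P = $3 lies below min AVC = $29; no output level covers variable cost.
The firm minimizes its loss by shutting down and losing only its fixed cost of $289.

Shut down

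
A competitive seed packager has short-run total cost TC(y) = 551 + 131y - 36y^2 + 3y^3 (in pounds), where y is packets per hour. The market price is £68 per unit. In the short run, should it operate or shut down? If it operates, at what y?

Variable cost is VC = 131y - 36y^2 + 3y^3, so AVC = VC/y = 131 - 36y + 3y^2 and MC = dTC/dy = 131 - 72y + 9y^2.
AVC is minimized where dAVC/dy = -36 + 6y = 0, at y = 6; min AVC = 131 - 36·6 + 3·6^2 = £23.
Since P = £68 ≥ min AVC = £23, price covers variable cost and the firm should produce.
Set P = MC: 68 = 131 - 72y + 9y^2 → 63 - 72y + 9y^2 = 0. The roots are y = 1 and y = 7; the profit-maximizing output is on the rising part of MC, so y* = 7.
Check: AVC at y = 7 is £26 ≤ P, so revenue covers variable cost.
Profit = P·y − TC = 68·7 − 733 = -£257, a loss, but smaller than the £551 fixed cost the firm would lose by shutting down.

Produce at y = 7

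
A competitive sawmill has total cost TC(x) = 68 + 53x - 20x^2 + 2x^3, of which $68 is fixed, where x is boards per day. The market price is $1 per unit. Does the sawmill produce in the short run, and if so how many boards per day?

Shut down

Strip out fixed cost: VC = 53x - 20x^2 + 2x^3. Then AVC = 53 - 20x + 2x^2 and MC = 53 - 40x + 6x^2.
The AVC parabola has its vertex at x = 20/4 = 5, where AVC = 53 - 20·5 + 2·5^2 = $3.
P = $1 lies below min AVC = $3; no output level covers variable cost.
Shutting down limits the loss to fixed cost, $68.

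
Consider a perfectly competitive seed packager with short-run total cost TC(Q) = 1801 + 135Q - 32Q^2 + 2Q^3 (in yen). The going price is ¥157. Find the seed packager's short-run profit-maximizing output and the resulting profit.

AVC = 135 - 32Q + 2Q^2; min AVC = ¥7 at Q = 8. Since P = ¥157 ≥ min AVC, the firm produces.
With MC = 135 - 64Q + 6Q^2, P = MC on the upward-sloping part at Q* = 11.
TR = 157·11 = 1727. TC = 1801 + 275 = 2076. Profit = 1727 − 2076 = -¥349.
Shutting down would mean losing the fixed cost of ¥1801, so operating at a loss of ¥349 is better by ¥1452.

Profit = -¥349 at Q = 11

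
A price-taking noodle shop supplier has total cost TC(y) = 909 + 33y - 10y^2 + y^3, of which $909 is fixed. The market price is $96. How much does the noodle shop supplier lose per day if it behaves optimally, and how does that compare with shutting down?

AVC = 33 - 10y + y^2 has its minimum $8 at y = 5; price $96 clears that bar, so the firm operates.
With MC = 33 - 20y + 3y^2, P = MC on the upward-sloping part at y* = 9.
TR = 96·9 = 864. TC = 909 + 216 = 1125. Profit = 864 − 1125 = -$261.
Shutting down would mean losing the fixed cost of $909, so operating at a loss of $261 is better by $648.

Profit = -$261 at y = 9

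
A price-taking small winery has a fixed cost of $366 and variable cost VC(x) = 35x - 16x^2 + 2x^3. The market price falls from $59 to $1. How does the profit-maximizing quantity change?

Output falls from 6 to 0 (the firm shuts down)

MC = 35 - 32x + 6x^2; the shutdown threshold is min AVC = $3 (at x = 4).
With P = $59 above the shutdown price, P = MC gives x = 6.
At P = $1 < min AVC = $3, price no longer covers variable cost at any output, so the firm shuts down: x = 0.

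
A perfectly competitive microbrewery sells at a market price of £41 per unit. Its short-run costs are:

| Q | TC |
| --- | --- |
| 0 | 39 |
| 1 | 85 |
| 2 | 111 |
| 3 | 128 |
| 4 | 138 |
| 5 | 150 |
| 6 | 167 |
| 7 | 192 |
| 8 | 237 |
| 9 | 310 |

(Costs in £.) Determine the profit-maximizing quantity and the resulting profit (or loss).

Q = 7; profit = £95

Profit at each row (π = 41Q − TC): Q=0: -39; Q=1: -44; Q=2: -29; Q=3: -5; Q=4: 26; Q=5: 55; Q=6: 79; Q=7: 95; Q=8: 91; Q=9: 59.
Profit is maximized at Q = 7. AVC there is 153/7 = £21.86 ≤ P, so producing beats shutting down (which would give -£39).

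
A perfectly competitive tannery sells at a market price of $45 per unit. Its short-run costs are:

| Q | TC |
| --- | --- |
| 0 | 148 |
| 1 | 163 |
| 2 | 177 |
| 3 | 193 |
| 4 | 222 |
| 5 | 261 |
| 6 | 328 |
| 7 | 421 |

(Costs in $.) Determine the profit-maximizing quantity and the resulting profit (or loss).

Profit at each row (π = 45Q − TC): Q=0: -148; Q=1: -118; Q=2: -87; Q=3: -58; Q=4: -42; Q=5: -36; Q=6: -58; Q=7: -106.
Profit is maximized at Q = 5. AVC there is 113/5 = $22.60 ≤ P, so producing beats shutting down (which would give -$148).

Q = 5; profit = -$36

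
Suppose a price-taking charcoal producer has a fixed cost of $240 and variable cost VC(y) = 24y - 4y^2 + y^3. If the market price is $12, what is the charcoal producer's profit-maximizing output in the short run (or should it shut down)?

Variable cost is VC = 24y - 4y^2 + y^3, so AVC = VC/y = 24 - 4y + y^2 and MC = dTC/dy = 24 - 8y + 3y^2.
AVC hits its minimum where MC = AVC, at y = 2, giving min AVC = 24 - 4·2 + 2^2 = $20.
Since P = $12 < min AVC = $20, price fails to cover variable cost at any output.
Best response: produce nothing and absorb the $240 fixed cost.

Shut down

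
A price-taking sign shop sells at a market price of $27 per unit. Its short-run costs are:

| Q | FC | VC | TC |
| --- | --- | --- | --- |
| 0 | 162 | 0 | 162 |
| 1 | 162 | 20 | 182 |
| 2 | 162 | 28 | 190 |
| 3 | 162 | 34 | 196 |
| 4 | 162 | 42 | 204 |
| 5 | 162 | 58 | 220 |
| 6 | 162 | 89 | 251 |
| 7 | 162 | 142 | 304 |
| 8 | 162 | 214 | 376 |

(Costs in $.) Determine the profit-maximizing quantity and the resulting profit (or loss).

Q = 5; profit = -$85

Profit at each row (π = 27Q − TC): Q=0: -162; Q=1: -155; Q=2: -136; Q=3: -115; Q=4: -96; Q=5: -85; Q=6: -89; Q=7: -115; Q=8: -160.
Profit is maximized at Q = 5. AVC there is 58/5 = $11.60 ≤ P, so producing beats shutting down (which would give -$162).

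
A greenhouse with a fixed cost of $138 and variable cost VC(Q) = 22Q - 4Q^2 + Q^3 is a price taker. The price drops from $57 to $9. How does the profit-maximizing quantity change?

AVC = 22 - 4Q + Q^2, minimized at Q = 2 where min AVC = $18. MC = 22 - 8Q + 3Q^2.
With P = $57 above the shutdown price, P = MC gives Q = 5.
At P = $9 < min AVC = $18, price no longer covers variable cost at any output, so the firm shuts down: Q = 0.

Output falls from 5 to 0 (the firm shuts down)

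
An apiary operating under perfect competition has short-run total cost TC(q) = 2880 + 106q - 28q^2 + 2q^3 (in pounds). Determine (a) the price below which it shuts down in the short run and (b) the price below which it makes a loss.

Shutdown price = £8; break-even price = £298

Shutdown price = min AVC. AVC = 106 - 28q + 2q^2, with vertex at q = 7 and minimum £8.
ATC = 2880/q + 106 - 28q + 2q^2. Setting dATC/dq = −2880/q^2 − 28 + 4q = 0 gives q = 12 (since 4·12^3 − 28·12^2 = 2880).
min ATC = 2880/12 + 106 − 28·12 + 2·12^2 = £298. That is the break-even price.
For £8 ≤ P < £298 the firm produces at a loss; below £8 it shuts down.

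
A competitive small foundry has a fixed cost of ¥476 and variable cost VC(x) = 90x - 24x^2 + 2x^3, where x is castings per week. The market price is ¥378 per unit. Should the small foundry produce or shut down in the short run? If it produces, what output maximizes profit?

Produce at x = 12

Strip out fixed cost: VC = 90x - 24x^2 + 2x^3. Then AVC = 90 - 24x + 2x^2 and MC = 90 - 48x + 6x^2.
AVC hits its minimum where MC = AVC, at x = 6, giving min AVC = 90 - 24·6 + 2·6^2 = ¥18.
Since P = ¥378 ≥ min AVC = ¥18, price covers variable cost and the firm should produce.
P = MC gives -288 - 48x + 6x^2 = 0, with roots -4 and 12. Take the larger (rising MC): x* = 12.
Check: AVC at x = 12 is ¥90 ≤ P, so revenue covers variable cost.
Profit = P·x − TC = 378·12 − 1556 = ¥2980.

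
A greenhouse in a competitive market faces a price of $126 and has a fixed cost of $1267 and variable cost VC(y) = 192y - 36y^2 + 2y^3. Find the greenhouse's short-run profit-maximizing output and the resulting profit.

Profit = -$299 at y = 11

AVC = 192 - 36y + 2y^2 has its minimum $30 at y = 9; price $126 clears that bar, so the firm operates.
MC = 192 - 72y + 6y^2. Setting P = MC and taking the root on the rising branch gives y* = 11.
TR = 126·11 = 1386. TC = 1267 + 418 = 1685. Profit = 1386 − 1685 = -$299.
Shutting down would mean losing the fixed cost of $1267, so operating at a loss of $299 is better by $968.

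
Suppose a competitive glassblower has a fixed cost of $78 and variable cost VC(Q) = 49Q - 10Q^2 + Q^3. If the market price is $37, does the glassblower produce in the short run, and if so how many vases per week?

Variable cost is VC = 49Q - 10Q^2 + Q^3, so AVC = VC/Q = 49 - 10Q + Q^2 and MC = dTC/dQ = 49 - 20Q + 3Q^2.
AVC hits its minimum where MC = AVC, at Q = 5, giving min AVC = 49 - 10·5 + 5^2 = $24.
P = $37 exceeds min AVC = $24, so the firm stays open.
Set P = MC: 37 = 49 - 20Q + 3Q^2 → 12 - 20Q + 3Q^2 = 0. The roots are Q = 2/3 and Q = 6; the profit-maximizing output is on the rising part of MC, so Q* = 6.
Check: AVC at Q = 6 is $25 ≤ P, so revenue covers variable cost.
Profit = P·Q − TC = 37·6 − 228 = -$6, a loss, but smaller than the $78 fixed cost the firm would lose by shutting down.

Produce at Q = 6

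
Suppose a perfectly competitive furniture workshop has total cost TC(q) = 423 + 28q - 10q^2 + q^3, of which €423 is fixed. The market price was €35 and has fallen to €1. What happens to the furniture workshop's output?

Output falls from 7 to 0 (the firm shuts down)

AVC = 28 - 10q + q^2, minimized at q = 5 where min AVC = €3. MC = 28 - 20q + 3q^2.
At P = €35 ≥ min AVC, set P = MC on the rising branch: q = 7.
At P = €1 < min AVC = €3, price no longer covers variable cost at any output, so the firm shuts down: q = 0.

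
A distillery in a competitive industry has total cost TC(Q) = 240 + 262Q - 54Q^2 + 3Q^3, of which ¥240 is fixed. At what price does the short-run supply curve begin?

The shutdown price is the minimum of AVC. VC = 262Q - 54Q^2 + 3Q^3, so AVC = 262 - 54Q + 3Q^2.
At the minimum of AVC, MC = AVC. MC = 262 - 108Q + 9Q^2; setting MC = AVC gives 6Q^2 - 54Q = 0, so Q = 9. min AVC = 19.
The firm shuts down for any P below ¥19.

¥19 per unit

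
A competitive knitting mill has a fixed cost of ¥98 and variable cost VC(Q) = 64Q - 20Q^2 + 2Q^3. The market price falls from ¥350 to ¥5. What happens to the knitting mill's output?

Output falls from 11 to 0 (the firm shuts down)

AVC = 64 - 20Q + 2Q^2, minimized at Q = 5 where min AVC = ¥14. MC = 64 - 40Q + 6Q^2.
At P = ¥350 ≥ min AVC, set P = MC on the rising branch: Q = 11.
At P = ¥5 < min AVC = ¥14, price no longer covers variable cost at any output, so the firm shuts down: Q = 0.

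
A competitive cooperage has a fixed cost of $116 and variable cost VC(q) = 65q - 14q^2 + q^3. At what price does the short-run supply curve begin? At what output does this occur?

$16 per unit, at q = 7

Short-run supply begins at min AVC. From VC = 65q - 14q^2 + q^3, AVC = 65 - 14q + q^2.
At the minimum of AVC, MC = AVC. MC = 65 - 28q + 3q^2; setting MC = AVC gives 2q^2 - 14q = 0, so q = 7. min AVC = 16.
So the shutdown price is $16.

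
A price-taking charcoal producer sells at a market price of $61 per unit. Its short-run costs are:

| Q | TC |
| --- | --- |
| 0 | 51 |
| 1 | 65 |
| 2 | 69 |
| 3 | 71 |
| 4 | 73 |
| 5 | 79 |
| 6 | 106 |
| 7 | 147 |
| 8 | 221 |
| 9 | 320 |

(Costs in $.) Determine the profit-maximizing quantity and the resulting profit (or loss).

Q = 7; profit = $280

Profit at each row (π = 61Q − TC): Q=0: -51; Q=1: -4; Q=2: 53; Q=3: 112; Q=4: 171; Q=5: 226; Q=6: 260; Q=7: 280; Q=8: 267; Q=9: 229.
Profit is maximized at Q = 7. AVC there is 96/7 = $13.71 ≤ P, so producing beats shutting down (which would give -$51).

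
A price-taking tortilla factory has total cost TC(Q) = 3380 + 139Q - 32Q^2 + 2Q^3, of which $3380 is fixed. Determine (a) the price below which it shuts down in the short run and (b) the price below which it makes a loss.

Shutdown price = min AVC. AVC = 139 - 32Q + 2Q^2, with vertex at Q = 8 and minimum $11.
ATC = 3380/Q + 139 - 32Q + 2Q^2. Setting dATC/dQ = −3380/Q^2 − 32 + 4Q = 0 gives Q = 13 (since 4·13^3 − 32·13^2 = 3380).
min ATC = 3380/13 + 139 − 32·13 + 2·13^2 = $321. That is the break-even price.
Between these two prices the firm operates at a loss; above $321 it earns a profit.

Shutdown price = $11; break-even price = $321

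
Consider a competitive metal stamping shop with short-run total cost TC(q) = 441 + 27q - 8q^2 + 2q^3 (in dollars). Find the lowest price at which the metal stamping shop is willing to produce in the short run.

The shutdown price is the minimum of AVC. VC = 27q - 8q^2 + 2q^3, so AVC = 27 - 8q + 2q^2.
At the minimum of AVC, MC = AVC. MC = 27 - 16q + 6q^2; setting MC = AVC gives 4q^2 - 8q = 0, so q = 2. min AVC = 19.
So the shutdown price is $19.

$19 per unit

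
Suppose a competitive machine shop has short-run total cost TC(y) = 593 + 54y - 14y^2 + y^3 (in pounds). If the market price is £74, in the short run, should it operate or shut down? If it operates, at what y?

Produce at y = 10

Variable cost is VC = 54y - 14y^2 + y^3, so AVC = VC/y = 54 - 14y + y^2 and MC = dTC/dy = 54 - 28y + 3y^2.
AVC hits its minimum where MC = AVC, at y = 7, giving min AVC = 54 - 14·7 + 7^2 = £5.
P = £74 exceeds min AVC = £5, so the firm stays open.
Set P = MC: 74 = 54 - 28y + 3y^2 → -20 - 28y + 3y^2 = 0. The roots are y = -2/3 and y = 10; the profit-maximizing output is on the rising part of MC, so y* = 10.
Check: AVC at y = 10 is £14 ≤ P, so revenue covers variable cost.
Profit = P·y − TC = 74·10 − 733 = £7.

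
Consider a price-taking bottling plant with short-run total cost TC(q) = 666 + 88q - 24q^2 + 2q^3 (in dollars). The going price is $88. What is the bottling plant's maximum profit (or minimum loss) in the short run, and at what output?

Profit = -$154 at q = 8

AVC = 88 - 24q + 2q^2 has its minimum $16 at q = 6; price $88 clears that bar, so the firm operates.
With MC = 88 - 48q + 6q^2, P = MC on the upward-sloping part at q* = 8.
TR = 88·8 = 704. TC = 666 + 192 = 858. Profit = 704 − 858 = -$154.
That loss of $154 beats the $666 the firm would lose by shutting down; producing recovers $512 of fixed cost.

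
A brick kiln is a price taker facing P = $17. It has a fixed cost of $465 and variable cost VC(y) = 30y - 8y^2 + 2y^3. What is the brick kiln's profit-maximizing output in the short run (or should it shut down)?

Strip out fixed cost: VC = 30y - 8y^2 + 2y^3. Then AVC = 30 - 8y + 2y^2 and MC = 30 - 16y + 6y^2.
The AVC parabola has its vertex at y = 8/4 = 2, where AVC = 30 - 8·2 + 2·2^2 = $22.
P = $17 lies below min AVC = $22; no output level covers variable cost.
Shutting down limits the loss to fixed cost, $465.

Shut down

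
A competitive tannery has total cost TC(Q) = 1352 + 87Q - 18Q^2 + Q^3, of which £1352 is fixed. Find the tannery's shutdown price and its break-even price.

Shutdown price = min AVC. AVC = 87 - 18Q + Q^2, with vertex at Q = 9 and minimum £6.
ATC = 1352/Q + 87 - 18Q + Q^2. Setting dATC/dQ = −1352/Q^2 − 18 + 2Q = 0 gives Q = 13 (since 2·13^3 − 18·13^2 = 1352).
min ATC = 1352/13 + 87 − 18·13 + 13^2 = £126. That is the break-even price.
Between these two prices the firm operates at a loss; above £126 it earns a profit.

Shutdown price = £6; break-even price = £126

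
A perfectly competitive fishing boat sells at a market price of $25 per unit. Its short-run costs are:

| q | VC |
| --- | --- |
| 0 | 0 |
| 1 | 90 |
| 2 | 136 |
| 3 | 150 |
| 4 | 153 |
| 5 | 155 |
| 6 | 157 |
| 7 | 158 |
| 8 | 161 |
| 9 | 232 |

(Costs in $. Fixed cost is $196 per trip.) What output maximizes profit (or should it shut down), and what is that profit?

q = 8; profit = -$157

Compute π = P·q − TC at each output: q=0: -196; q=1: -261; q=2: -282; q=3: -271; q=4: -249; q=5: -226; q=6: -203; q=7: -179; q=8: -157; q=9: -203.
Profit is maximized at q = 8. AVC there is 161/8 = $20.12 ≤ P, so producing beats shutting down (which would give -$196).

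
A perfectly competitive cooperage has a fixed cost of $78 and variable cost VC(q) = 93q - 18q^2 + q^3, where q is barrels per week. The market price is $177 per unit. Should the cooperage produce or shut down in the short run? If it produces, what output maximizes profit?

Produce at q = 14

Variable cost is VC = 93q - 18q^2 + q^3, so AVC = VC/q = 93 - 18q + q^2 and MC = dTC/dq = 93 - 36q + 3q^2.
AVC is minimized where dAVC/dq = -18 + 2q = 0, at q = 9; min AVC = 93 - 18·9 + 9^2 = $12.
Because $177 ≥ $12, revenue can cover variable cost; the firm operates.
P = MC gives -84 - 36q + 3q^2 = 0, with roots -2 and 14. Take the larger (rising MC): q* = 14.
Check: AVC at q = 14 is $37 ≤ P, so revenue covers variable cost.
Profit = P·q − TC = 177·14 − 596 = $1882.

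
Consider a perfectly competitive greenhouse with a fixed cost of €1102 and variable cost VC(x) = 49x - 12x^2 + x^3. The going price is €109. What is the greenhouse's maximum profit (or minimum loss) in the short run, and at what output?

AVC = 49 - 12x + x^2; min AVC = €13 at x = 6. Since P = €109 ≥ min AVC, the firm produces.
MC = 49 - 24x + 3x^2. Setting P = MC and taking the root on the rising branch gives x* = 10.
TR = 109·10 = 1090. TC = 1102 + 290 = 1392. Profit = 1090 − 1392 = -€302.
By producing, the firm covers all variable cost plus €800 of fixed cost; shutting down would lose the full €1102.

Profit = -€302 at x = 10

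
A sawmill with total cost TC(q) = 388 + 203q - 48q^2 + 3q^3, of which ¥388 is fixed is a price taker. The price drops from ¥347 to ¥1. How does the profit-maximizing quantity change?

Output falls from 12 to 0 (the firm shuts down)

MC = 203 - 96q + 9q^2; the shutdown threshold is min AVC = ¥11 (at q = 8).
At P = ¥347 ≥ min AVC, set P = MC on the rising branch: q = 12.
At P = ¥1 < min AVC = ¥11, price no longer covers variable cost at any output, so the firm shuts down: q = 0.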